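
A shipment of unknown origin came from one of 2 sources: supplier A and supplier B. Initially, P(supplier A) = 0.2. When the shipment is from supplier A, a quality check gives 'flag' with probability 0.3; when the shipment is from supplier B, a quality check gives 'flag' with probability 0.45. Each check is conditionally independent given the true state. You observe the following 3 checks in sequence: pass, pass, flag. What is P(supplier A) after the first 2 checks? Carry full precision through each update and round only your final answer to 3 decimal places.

0.288

After 'pass': P(supplier A) = 0.7·0.2000 / (0.7·0.2000 + 0.55·0.8000) ≈ 0.2414
After 'pass': P(supplier A) = 0.7·0.2414 / (0.7·0.2414 + 0.55·0.7586) ≈ 0.2882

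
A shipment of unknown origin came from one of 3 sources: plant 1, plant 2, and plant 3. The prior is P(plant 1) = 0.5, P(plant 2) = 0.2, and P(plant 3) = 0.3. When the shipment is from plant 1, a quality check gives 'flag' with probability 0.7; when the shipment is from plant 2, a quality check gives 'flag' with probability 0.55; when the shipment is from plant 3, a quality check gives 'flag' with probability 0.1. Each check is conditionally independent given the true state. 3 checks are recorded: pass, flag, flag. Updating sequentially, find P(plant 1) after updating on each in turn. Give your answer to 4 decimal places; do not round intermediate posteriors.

0.7107

After 'pass': normaliser = 0.3·0.5000 + 0.45·0.2000 + 0.9·0.3000; P(plant 1) ≈ 0.2941, P(plant 2) ≈ 0.1765, P(plant 3) ≈ 0.5294
After 'flag': normaliser = 0.7·0.2941 + 0.55·0.1765 + 0.1·0.5294; P(plant 1) ≈ 0.5785, P(plant 2) ≈ 0.2727, P(plant 3) ≈ 0.1488
After 'flag': normaliser = 0.7·0.5785 + 0.55·0.2727 + 0.1·0.1488; P(plant 1) ≈ 0.7107, P(plant 2) ≈ 0.2632, P(plant 3) ≈ 0.0261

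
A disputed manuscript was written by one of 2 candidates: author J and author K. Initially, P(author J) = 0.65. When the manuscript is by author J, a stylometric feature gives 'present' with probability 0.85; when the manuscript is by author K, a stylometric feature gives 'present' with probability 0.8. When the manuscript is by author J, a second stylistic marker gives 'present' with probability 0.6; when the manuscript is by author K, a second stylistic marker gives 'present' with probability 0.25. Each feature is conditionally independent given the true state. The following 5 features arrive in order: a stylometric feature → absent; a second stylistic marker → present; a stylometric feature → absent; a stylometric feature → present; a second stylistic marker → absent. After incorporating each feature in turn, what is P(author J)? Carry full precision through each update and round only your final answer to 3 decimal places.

0.587

After a stylometric feature='absent': P(author J) = 0.15·0.6500 / (0.15·0.6500 + 0.2·0.3500) ≈ 0.5821
After a second stylistic marker='present': P(author J) = 0.6·0.5821 / (0.6·0.5821 + 0.25·0.4179) ≈ 0.7697
After a stylometric feature='absent': P(author J) = 0.15·0.7697 / (0.15·0.7697 + 0.2·0.2303) ≈ 0.7149
After a stylometric feature='present': P(author J) = 0.85·0.7149 / (0.85·0.7149 + 0.8·0.2851) ≈ 0.7271
After a second stylistic marker='absent': P(author J) = 0.4·0.7271 / (0.4·0.7271 + 0.75·0.2729) ≈ 0.5869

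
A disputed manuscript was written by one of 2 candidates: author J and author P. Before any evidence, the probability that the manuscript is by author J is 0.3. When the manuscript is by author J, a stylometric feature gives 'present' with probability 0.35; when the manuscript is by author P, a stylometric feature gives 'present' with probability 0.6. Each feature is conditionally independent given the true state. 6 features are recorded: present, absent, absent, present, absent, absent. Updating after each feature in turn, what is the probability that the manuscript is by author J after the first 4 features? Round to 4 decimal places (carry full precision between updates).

0.2780

After 'present': P(author J) = 0.35·0.3000 / (0.35·0.3000 + 0.6·0.7000) ≈ 0.2000
After 'absent': P(author J) = 0.65·0.2000 / (0.65·0.2000 + 0.4·0.8000) ≈ 0.2889
After 'absent': P(author J) = 0.65·0.2889 / (0.65·0.2889 + 0.4·0.7111) ≈ 0.3976
After 'present': P(author J) = 0.35·0.3976 / (0.35·0.3976 + 0.6·0.6024) ≈ 0.2780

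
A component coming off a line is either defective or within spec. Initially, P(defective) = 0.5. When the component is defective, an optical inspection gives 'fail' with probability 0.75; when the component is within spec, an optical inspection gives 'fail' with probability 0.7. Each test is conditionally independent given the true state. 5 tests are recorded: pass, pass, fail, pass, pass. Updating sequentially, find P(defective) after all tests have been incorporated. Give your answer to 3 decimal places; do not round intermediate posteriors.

0.341

After 'pass': P(defective) = 0.25·0.5000 / (0.25·0.5000 + 0.3·0.5000) ≈ 0.4545
After 'pass': P(defective) = 0.25·0.4545 / (0.25·0.4545 + 0.3·0.5455) ≈ 0.4098
After 'fail': P(defective) = 0.75·0.4098 / (0.75·0.4098 + 0.7·0.5902) ≈ 0.4266
After 'pass': P(defective) = 0.25·0.4266 / (0.25·0.4266 + 0.3·0.5734) ≈ 0.3827
After 'pass': P(defective) = 0.25·0.3827 / (0.25·0.3827 + 0.3·0.6173) ≈ 0.3407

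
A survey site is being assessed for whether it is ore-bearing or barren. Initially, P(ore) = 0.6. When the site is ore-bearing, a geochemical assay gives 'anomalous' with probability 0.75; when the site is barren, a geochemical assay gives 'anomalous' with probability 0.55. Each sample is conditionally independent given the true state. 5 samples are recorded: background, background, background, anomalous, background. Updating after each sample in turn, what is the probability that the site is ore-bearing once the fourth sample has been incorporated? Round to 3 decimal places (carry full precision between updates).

0.260

After 'background': P(ore) = 0.25·0.6000 / (0.25·0.6000 + 0.45·0.4000) ≈ 0.4545
After 'background': P(ore) = 0.25·0.4545 / (0.25·0.4545 + 0.45·0.5455) ≈ 0.3165
After 'background': P(ore) = 0.25·0.3165 / (0.25·0.3165 + 0.45·0.6835) ≈ 0.2046
After 'anomalous': P(ore) = 0.75·0.2046 / (0.75·0.2046 + 0.55·0.7954) ≈ 0.2597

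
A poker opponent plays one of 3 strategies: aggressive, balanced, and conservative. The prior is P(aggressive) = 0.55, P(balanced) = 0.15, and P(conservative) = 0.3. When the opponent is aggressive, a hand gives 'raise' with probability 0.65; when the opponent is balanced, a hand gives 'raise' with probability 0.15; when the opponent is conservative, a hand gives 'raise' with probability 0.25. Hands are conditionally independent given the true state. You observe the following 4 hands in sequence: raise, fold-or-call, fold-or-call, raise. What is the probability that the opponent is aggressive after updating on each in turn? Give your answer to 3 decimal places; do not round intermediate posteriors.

After 'raise': normaliser = 0.65·0.5500 + 0.15·0.1500 + 0.25·0.3000; P(aggressive) ≈ 0.7857, P(balanced) ≈ 0.0495, P(conservative) ≈ 0.1648
After 'fold-or-call': normaliser = 0.35·0.7857 + 0.85·0.0495 + 0.75·0.1648; P(aggressive) ≈ 0.6241, P(balanced) ≈ 0.0954, P(conservative) ≈ 0.2805
After 'fold-or-call': normaliser = 0.35·0.6241 + 0.85·0.0954 + 0.75·0.2805; P(aggressive) ≈ 0.4284, P(balanced) ≈ 0.1590, P(conservative) ≈ 0.4126
After 'raise': normaliser = 0.65·0.4284 + 0.15·0.1590 + 0.25·0.4126; P(aggressive) ≈ 0.6867, P(balanced) ≈ 0.0588, P(conservative) ≈ 0.2544

0.687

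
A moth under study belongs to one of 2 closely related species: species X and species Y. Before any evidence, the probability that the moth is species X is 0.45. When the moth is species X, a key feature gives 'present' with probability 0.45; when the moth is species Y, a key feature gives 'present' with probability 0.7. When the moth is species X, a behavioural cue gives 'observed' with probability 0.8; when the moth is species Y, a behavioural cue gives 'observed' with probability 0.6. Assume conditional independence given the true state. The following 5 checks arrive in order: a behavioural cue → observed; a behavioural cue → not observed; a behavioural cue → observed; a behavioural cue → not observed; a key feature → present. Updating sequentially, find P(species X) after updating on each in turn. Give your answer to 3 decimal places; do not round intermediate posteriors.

Each posterior becomes the prior for the next update.
After a behavioural cue='observed': P(species X) = 0.8·0.4500 / (0.8·0.4500 + 0.6·0.5500) ≈ 0.5217
After a behavioural cue='not observed': P(species X) = 0.2·0.5217 / (0.2·0.5217 + 0.4·0.4783) ≈ 0.3529
After a behavioural cue='observed': P(species X) = 0.8·0.3529 / (0.8·0.3529 + 0.6·0.6471) ≈ 0.4211
After a behavioural cue='not observed': P(species X) = 0.2·0.4211 / (0.2·0.4211 + 0.4·0.5789) ≈ 0.2667
After a key feature='present': P(species X) = 0.45·0.2667 / (0.45·0.2667 + 0.7·0.7333) ≈ 0.1895

0.189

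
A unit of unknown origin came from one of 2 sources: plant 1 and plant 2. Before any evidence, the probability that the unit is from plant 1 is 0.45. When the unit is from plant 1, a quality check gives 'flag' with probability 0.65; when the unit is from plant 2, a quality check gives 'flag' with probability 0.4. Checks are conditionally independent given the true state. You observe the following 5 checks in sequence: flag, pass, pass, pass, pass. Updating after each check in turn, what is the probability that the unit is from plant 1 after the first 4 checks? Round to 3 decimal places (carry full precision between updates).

0.209

Apply Bayes' rule sequentially, carrying P(plant 1) forward.
After 'flag': P(plant 1) = 0.65·0.4500 / (0.65·0.4500 + 0.4·0.5500) ≈ 0.5707
After 'pass': P(plant 1) = 0.35·0.5707 / (0.35·0.5707 + 0.6·0.4293) ≈ 0.4368
After 'pass': P(plant 1) = 0.35·0.4368 / (0.35·0.4368 + 0.6·0.5632) ≈ 0.3115
After 'pass': P(plant 1) = 0.35·0.3115 / (0.35·0.3115 + 0.6·0.6885) ≈ 0.2088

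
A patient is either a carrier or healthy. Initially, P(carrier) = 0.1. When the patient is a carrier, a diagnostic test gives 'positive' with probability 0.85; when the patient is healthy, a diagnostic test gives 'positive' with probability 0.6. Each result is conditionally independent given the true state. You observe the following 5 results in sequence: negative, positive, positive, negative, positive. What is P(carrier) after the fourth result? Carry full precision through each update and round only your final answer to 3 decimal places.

After 'negative': P(carrier) = 0.15·0.1000 / (0.15·0.1000 + 0.4·0.9000) ≈ 0.0400
After 'positive': P(carrier) = 0.85·0.0400 / (0.85·0.0400 + 0.6·0.9600) ≈ 0.0557
After 'positive': P(carrier) = 0.85·0.0557 / (0.85·0.0557 + 0.6·0.9443) ≈ 0.0772
After 'negative': P(carrier) = 0.15·0.0772 / (0.15·0.0772 + 0.4·0.9228) ≈ 0.0304

0.030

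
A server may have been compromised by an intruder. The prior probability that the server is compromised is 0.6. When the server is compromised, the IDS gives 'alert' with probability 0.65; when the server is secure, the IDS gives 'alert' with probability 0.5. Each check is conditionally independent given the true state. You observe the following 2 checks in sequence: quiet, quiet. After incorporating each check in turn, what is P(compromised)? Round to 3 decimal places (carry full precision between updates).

0.424

Each posterior becomes the prior for the next update.
After 'quiet': P(compromised) = 0.35·0.6000 / (0.35·0.6000 + 0.5·0.4000) ≈ 0.5122
After 'quiet': P(compromised) = 0.35·0.5122 / (0.35·0.5122 + 0.5·0.4878) ≈ 0.4236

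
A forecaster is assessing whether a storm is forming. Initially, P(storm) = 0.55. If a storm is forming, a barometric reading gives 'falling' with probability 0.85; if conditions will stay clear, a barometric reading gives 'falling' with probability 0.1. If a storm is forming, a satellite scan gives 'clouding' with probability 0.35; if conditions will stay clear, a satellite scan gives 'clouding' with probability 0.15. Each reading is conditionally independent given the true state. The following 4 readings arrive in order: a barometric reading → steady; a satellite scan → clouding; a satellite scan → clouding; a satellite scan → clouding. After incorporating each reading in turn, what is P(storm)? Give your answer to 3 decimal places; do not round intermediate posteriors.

0.721

Apply Bayes' rule sequentially, carrying P(storm) forward.
After a barometric reading='steady': P(storm) = 0.15·0.5500 / (0.15·0.5500 + 0.9·0.4500) ≈ 0.1692
After a satellite scan='clouding': P(storm) = 0.35·0.1692 / (0.35·0.1692 + 0.15·0.8308) ≈ 0.3222
After a satellite scan='clouding': P(storm) = 0.35·0.3222 / (0.35·0.3222 + 0.15·0.6778) ≈ 0.5259
After a satellite scan='clouding': P(storm) = 0.35·0.5259 / (0.35·0.5259 + 0.15·0.4741) ≈ 0.7213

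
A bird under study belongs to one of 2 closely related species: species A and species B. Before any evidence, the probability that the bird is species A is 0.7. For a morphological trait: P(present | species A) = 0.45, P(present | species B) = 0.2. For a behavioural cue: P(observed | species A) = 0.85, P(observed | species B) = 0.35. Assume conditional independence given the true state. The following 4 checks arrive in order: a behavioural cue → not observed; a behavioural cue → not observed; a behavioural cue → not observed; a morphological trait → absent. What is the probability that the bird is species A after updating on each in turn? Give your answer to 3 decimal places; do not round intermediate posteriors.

After a behavioural cue='not observed': P(species A) = 0.15·0.7000 / (0.15·0.7000 + 0.65·0.3000) ≈ 0.3500
After a behavioural cue='not observed': P(species A) = 0.15·0.3500 / (0.15·0.3500 + 0.65·0.6500) ≈ 0.1105
After a behavioural cue='not observed': P(species A) = 0.15·0.1105 / (0.15·0.1105 + 0.65·0.8895) ≈ 0.0279
After a morphological trait='absent': P(species A) = 0.55·0.0279 / (0.55·0.0279 + 0.8·0.9721) ≈ 0.0193

0.019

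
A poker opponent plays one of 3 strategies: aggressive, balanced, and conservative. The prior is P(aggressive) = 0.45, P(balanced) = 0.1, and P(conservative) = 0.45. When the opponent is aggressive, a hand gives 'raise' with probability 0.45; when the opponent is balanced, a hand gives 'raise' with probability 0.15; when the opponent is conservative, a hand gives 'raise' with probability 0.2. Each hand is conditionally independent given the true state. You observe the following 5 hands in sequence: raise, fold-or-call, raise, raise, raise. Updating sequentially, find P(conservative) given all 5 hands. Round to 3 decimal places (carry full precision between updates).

Apply Bayes' rule sequentially, carrying P(conservative) forward.
After 'raise': normaliser = 0.45·0.4500 + 0.15·0.1000 + 0.2·0.4500; P(aggressive) ≈ 0.6585, P(balanced) ≈ 0.0488, P(conservative) ≈ 0.2927
After 'fold-or-call': normaliser = 0.55·0.6585 + 0.85·0.0488 + 0.8·0.2927; P(aggressive) ≈ 0.5679, P(balanced) ≈ 0.0650, P(conservative) ≈ 0.3671
After 'raise': normaliser = 0.45·0.5679 + 0.15·0.0650 + 0.2·0.3671; P(aggressive) ≈ 0.7544, P(balanced) ≈ 0.0288, P(conservative) ≈ 0.2168
After 'raise': normaliser = 0.45·0.7544 + 0.15·0.0288 + 0.2·0.2168; P(aggressive) ≈ 0.8769, P(balanced) ≈ 0.0112, P(conservative) ≈ 0.1120
After 'raise': normaliser = 0.45·0.8769 + 0.15·0.0112 + 0.2·0.1120; P(aggressive) ≈ 0.9425, P(balanced) ≈ 0.0040, P(conservative) ≈ 0.0535

0.053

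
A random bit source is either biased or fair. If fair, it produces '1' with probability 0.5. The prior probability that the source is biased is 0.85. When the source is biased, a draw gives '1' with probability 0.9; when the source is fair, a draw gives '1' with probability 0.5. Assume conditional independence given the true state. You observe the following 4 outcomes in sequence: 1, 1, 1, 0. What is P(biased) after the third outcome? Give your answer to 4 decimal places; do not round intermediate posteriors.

After '1': P(biased) = 0.9·0.8500 / (0.9·0.8500 + 0.5·0.1500) ≈ 0.9107
After '1': P(biased) = 0.9·0.9107 / (0.9·0.9107 + 0.5·0.0893) ≈ 0.9483
After '1': P(biased) = 0.9·0.9483 / (0.9·0.9483 + 0.5·0.0517) ≈ 0.9706

0.9706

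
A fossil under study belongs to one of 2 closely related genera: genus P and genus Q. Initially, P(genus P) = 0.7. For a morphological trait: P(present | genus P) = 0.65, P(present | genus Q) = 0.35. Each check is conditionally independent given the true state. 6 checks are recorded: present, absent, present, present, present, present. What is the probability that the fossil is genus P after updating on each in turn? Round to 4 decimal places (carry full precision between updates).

0.9652

Apply Bayes' rule sequentially, carrying P(genus P) forward.
After 'present': P(genus P) = 0.65·0.7000 / (0.65·0.7000 + 0.35·0.3000) ≈ 0.8125
After 'absent': P(genus P) = 0.35·0.8125 / (0.35·0.8125 + 0.65·0.1875) ≈ 0.7000
After 'present': P(genus P) = 0.65·0.7000 / (0.65·0.7000 + 0.35·0.3000) ≈ 0.8125
After 'present': P(genus P) = 0.65·0.8125 / (0.65·0.8125 + 0.35·0.1875) ≈ 0.8895
After 'present': P(genus P) = 0.65·0.8895 / (0.65·0.8895 + 0.35·0.1105) ≈ 0.9373
After 'present': P(genus P) = 0.65·0.9373 / (0.65·0.9373 + 0.35·0.0627) ≈ 0.9652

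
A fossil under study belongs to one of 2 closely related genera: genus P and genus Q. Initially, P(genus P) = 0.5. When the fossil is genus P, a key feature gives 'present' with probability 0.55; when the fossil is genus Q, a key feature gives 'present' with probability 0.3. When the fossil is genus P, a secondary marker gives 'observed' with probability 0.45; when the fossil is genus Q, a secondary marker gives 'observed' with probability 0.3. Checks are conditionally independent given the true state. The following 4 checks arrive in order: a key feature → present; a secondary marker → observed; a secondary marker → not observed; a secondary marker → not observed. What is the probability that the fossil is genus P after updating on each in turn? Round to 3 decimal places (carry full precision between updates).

After a key feature='present': P(genus P) = 0.55·0.5000 / (0.55·0.5000 + 0.3·0.5000) ≈ 0.6471
After a secondary marker='observed': P(genus P) = 0.45·0.6471 / (0.45·0.6471 + 0.3·0.3529) ≈ 0.7333
After a secondary marker='not observed': P(genus P) = 0.55·0.7333 / (0.55·0.7333 + 0.7·0.2667) ≈ 0.6836
After a secondary marker='not observed': P(genus P) = 0.55·0.6836 / (0.55·0.6836 + 0.7·0.3164) ≈ 0.6293

0.629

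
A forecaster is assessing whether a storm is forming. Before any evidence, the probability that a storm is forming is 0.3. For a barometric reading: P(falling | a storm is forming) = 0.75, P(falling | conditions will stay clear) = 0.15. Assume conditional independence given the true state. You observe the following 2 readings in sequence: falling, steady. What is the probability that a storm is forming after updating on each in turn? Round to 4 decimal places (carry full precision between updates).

After 'falling': P(storm) = 0.75·0.3000 / (0.75·0.3000 + 0.15·0.7000) ≈ 0.6818
After 'steady': P(storm) = 0.25·0.6818 / (0.25·0.6818 + 0.85·0.3182) ≈ 0.3866

0.3866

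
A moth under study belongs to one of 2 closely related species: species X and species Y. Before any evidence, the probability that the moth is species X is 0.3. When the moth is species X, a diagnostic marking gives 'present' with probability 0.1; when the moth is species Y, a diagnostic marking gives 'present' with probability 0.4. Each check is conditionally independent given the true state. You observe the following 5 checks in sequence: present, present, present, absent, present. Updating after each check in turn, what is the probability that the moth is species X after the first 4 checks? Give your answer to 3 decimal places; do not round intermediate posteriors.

0.010

Apply Bayes' rule sequentially, carrying P(species X) forward.
After 'present': P(species X) = 0.1·0.3000 / (0.1·0.3000 + 0.4·0.7000) ≈ 0.0968
After 'present': P(species X) = 0.1·0.0968 / (0.1·0.0968 + 0.4·0.9032) ≈ 0.0261
After 'present': P(species X) = 0.1·0.0261 / (0.1·0.0261 + 0.4·0.9739) ≈ 0.0067
After 'absent': P(species X) = 0.9·0.0067 / (0.9·0.0067 + 0.6·0.9933) ≈ 0.0099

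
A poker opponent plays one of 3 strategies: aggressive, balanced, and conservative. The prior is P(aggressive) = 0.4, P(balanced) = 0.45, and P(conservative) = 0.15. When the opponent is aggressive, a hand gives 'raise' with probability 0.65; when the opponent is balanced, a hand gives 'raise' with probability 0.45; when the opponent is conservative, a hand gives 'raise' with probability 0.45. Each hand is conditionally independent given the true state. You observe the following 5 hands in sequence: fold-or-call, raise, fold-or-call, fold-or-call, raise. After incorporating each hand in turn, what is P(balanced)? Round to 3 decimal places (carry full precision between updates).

After 'fold-or-call': normaliser = 0.35·0.4000 + 0.55·0.4500 + 0.55·0.1500; P(aggressive) ≈ 0.2979, P(balanced) ≈ 0.5266, P(conservative) ≈ 0.1755
After 'raise': normaliser = 0.65·0.2979 + 0.45·0.5266 + 0.45·0.1755; P(aggressive) ≈ 0.3800, P(balanced) ≈ 0.4650, P(conservative) ≈ 0.1550
After 'fold-or-call': normaliser = 0.35·0.3800 + 0.55·0.4650 + 0.55·0.1550; P(aggressive) ≈ 0.2806, P(balanced) ≈ 0.5396, P(conservative) ≈ 0.1799
After 'fold-or-call': normaliser = 0.35·0.2806 + 0.55·0.5396 + 0.55·0.1799; P(aggressive) ≈ 0.1988, P(balanced) ≈ 0.6009, P(conservative) ≈ 0.2003
After 'raise': normaliser = 0.65·0.1988 + 0.45·0.6009 + 0.45·0.2003; P(aggressive) ≈ 0.2639, P(balanced) ≈ 0.5521, P(conservative) ≈ 0.1840

0.552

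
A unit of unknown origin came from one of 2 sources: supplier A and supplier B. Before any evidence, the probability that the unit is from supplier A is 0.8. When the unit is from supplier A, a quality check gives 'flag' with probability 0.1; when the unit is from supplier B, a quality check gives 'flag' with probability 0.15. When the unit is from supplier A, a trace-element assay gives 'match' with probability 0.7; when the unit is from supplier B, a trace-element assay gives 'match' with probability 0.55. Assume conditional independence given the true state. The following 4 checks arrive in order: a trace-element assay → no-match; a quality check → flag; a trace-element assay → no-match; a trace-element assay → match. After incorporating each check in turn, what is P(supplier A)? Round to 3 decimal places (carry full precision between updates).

0.601

After a trace-element assay='no-match': P(supplier A) = 0.3·0.8000 / (0.3·0.8000 + 0.45·0.2000) ≈ 0.7273
After a quality check='flag': P(supplier A) = 0.1·0.7273 / (0.1·0.7273 + 0.15·0.2727) ≈ 0.6400
After a trace-element assay='no-match': P(supplier A) = 0.3·0.6400 / (0.3·0.6400 + 0.45·0.3600) ≈ 0.5424
After a trace-element assay='match': P(supplier A) = 0.7·0.5424 / (0.7·0.5424 + 0.55·0.4576) ≈ 0.6013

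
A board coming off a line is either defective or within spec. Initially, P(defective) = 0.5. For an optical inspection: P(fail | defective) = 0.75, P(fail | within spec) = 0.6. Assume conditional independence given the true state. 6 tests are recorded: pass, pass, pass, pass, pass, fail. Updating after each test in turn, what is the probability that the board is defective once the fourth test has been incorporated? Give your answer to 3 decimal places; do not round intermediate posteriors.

0.132

After 'pass': P(defective) = 0.25·0.5000 / (0.25·0.5000 + 0.4·0.5000) ≈ 0.3846
After 'pass': P(defective) = 0.25·0.3846 / (0.25·0.3846 + 0.4·0.6154) ≈ 0.2809
After 'pass': P(defective) = 0.25·0.2809 / (0.25·0.2809 + 0.4·0.7191) ≈ 0.1962
After 'pass': P(defective) = 0.25·0.1962 / (0.25·0.1962 + 0.4·0.8038) ≈ 0.1324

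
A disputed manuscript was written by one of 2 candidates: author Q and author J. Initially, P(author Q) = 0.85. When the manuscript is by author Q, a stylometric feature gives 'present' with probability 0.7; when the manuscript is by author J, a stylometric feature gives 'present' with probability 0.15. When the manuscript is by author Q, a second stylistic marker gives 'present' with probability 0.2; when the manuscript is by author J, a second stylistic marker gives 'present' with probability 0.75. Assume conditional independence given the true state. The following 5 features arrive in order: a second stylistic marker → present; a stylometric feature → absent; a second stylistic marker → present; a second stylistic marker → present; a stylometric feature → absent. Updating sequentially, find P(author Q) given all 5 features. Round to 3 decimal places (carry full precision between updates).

0.013

After a second stylistic marker='present': P(author Q) = 0.2·0.8500 / (0.2·0.8500 + 0.75·0.1500) ≈ 0.6018
After a stylometric feature='absent': P(author Q) = 0.3·0.6018 / (0.3·0.6018 + 0.85·0.3982) ≈ 0.3478
After a second stylistic marker='present': P(author Q) = 0.2·0.3478 / (0.2·0.3478 + 0.75·0.6522) ≈ 0.1245
After a second stylistic marker='present': P(author Q) = 0.2·0.1245 / (0.2·0.1245 + 0.75·0.8755) ≈ 0.0365
After a stylometric feature='absent': P(author Q) = 0.3·0.0365 / (0.3·0.0365 + 0.85·0.9635) ≈ 0.0132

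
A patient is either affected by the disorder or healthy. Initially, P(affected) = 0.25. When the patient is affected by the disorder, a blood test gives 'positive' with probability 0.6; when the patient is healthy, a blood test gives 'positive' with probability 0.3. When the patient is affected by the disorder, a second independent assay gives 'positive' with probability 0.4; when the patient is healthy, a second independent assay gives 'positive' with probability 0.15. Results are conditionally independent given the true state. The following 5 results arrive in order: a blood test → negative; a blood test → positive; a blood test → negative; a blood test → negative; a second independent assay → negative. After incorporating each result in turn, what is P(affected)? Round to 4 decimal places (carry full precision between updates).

0.0807

Each posterior becomes the prior for the next update.
After a blood test='negative': P(affected) = 0.4·0.2500 / (0.4·0.2500 + 0.7·0.7500) ≈ 0.1600
After a blood test='positive': P(affected) = 0.6·0.1600 / (0.6·0.1600 + 0.3·0.8400) ≈ 0.2759
After a blood test='negative': P(affected) = 0.4·0.2759 / (0.4·0.2759 + 0.7·0.7241) ≈ 0.1788
After a blood test='negative': P(affected) = 0.4·0.1788 / (0.4·0.1788 + 0.7·0.8212) ≈ 0.1106
After a second independent assay='negative': P(affected) = 0.6·0.1106 / (0.6·0.1106 + 0.85·0.8894) ≈ 0.0807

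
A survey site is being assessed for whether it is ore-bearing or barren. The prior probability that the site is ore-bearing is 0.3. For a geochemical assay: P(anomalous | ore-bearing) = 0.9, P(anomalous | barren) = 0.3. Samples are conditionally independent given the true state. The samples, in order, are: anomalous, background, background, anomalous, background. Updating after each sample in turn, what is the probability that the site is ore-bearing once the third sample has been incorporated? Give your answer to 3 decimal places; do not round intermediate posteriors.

After 'anomalous': P(ore) = 0.9·0.3000 / (0.9·0.3000 + 0.3·0.7000) ≈ 0.5625
After 'background': P(ore) = 0.1·0.5625 / (0.1·0.5625 + 0.7·0.4375) ≈ 0.1552
After 'background': P(ore) = 0.1·0.1552 / (0.1·0.1552 + 0.7·0.8448) ≈ 0.0256

0.026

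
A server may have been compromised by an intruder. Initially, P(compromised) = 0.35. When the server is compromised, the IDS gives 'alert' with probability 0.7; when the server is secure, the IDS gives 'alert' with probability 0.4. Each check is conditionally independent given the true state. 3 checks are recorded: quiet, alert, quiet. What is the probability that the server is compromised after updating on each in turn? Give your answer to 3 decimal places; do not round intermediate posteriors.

0.191

After 'quiet': P(compromised) = 0.3·0.3500 / (0.3·0.3500 + 0.6·0.6500) ≈ 0.2121
After 'alert': P(compromised) = 0.7·0.2121 / (0.7·0.2121 + 0.4·0.7879) ≈ 0.3203
After 'quiet': P(compromised) = 0.3·0.3203 / (0.3·0.3203 + 0.6·0.6797) ≈ 0.1907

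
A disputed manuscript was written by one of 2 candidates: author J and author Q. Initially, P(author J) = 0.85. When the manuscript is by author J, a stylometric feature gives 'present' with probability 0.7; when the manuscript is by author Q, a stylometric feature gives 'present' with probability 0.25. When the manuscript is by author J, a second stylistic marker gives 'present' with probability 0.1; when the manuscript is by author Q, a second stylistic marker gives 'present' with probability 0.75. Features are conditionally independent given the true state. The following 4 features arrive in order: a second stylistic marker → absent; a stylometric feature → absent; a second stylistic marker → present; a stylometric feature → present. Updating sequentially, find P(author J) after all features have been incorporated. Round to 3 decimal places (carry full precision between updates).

0.753

Each posterior becomes the prior for the next update.
After a second stylistic marker='absent': P(author J) = 0.9·0.8500 / (0.9·0.8500 + 0.25·0.1500) ≈ 0.9533
After a stylometric feature='absent': P(author J) = 0.3·0.9533 / (0.3·0.9533 + 0.75·0.0467) ≈ 0.8908
After a second stylistic marker='present': P(author J) = 0.1·0.8908 / (0.1·0.8908 + 0.75·0.1092) ≈ 0.5211
After a stylometric feature='present': P(author J) = 0.7·0.5211 / (0.7·0.5211 + 0.25·0.4789) ≈ 0.7529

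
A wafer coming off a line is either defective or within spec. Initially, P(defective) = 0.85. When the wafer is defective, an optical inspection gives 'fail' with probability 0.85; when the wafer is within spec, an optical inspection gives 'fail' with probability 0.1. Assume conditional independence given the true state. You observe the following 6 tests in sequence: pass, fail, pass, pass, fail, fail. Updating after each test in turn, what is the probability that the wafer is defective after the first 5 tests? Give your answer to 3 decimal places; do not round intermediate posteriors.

0.655

After 'pass': P(defective) = 0.15·0.8500 / (0.15·0.8500 + 0.9·0.1500) ≈ 0.4857
After 'fail': P(defective) = 0.85·0.4857 / (0.85·0.4857 + 0.1·0.5143) ≈ 0.8892
After 'pass': P(defective) = 0.15·0.8892 / (0.15·0.8892 + 0.9·0.1108) ≈ 0.5723
After 'pass': P(defective) = 0.15·0.5723 / (0.15·0.5723 + 0.9·0.4277) ≈ 0.1823
After 'fail': P(defective) = 0.85·0.1823 / (0.85·0.1823 + 0.1·0.8177) ≈ 0.6546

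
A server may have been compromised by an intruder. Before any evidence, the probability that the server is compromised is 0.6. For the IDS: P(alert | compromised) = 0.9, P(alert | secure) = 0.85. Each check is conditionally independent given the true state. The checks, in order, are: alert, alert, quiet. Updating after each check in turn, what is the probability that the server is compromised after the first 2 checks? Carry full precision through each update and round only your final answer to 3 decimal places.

0.627

After 'alert': P(compromised) = 0.9·0.6000 / (0.9·0.6000 + 0.85·0.4000) ≈ 0.6136
After 'alert': P(compromised) = 0.9·0.6136 / (0.9·0.6136 + 0.85·0.3864) ≈ 0.6271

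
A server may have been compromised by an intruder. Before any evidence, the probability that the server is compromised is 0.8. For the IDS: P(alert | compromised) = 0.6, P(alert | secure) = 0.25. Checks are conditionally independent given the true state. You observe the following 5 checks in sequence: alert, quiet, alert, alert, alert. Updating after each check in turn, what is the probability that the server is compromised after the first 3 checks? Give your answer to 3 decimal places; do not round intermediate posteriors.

0.925

After 'alert': P(compromised) = 0.6·0.8000 / (0.6·0.8000 + 0.25·0.2000) ≈ 0.9057
After 'quiet': P(compromised) = 0.4·0.9057 / (0.4·0.9057 + 0.75·0.0943) ≈ 0.8366
After 'alert': P(compromised) = 0.6·0.8366 / (0.6·0.8366 + 0.25·0.1634) ≈ 0.9247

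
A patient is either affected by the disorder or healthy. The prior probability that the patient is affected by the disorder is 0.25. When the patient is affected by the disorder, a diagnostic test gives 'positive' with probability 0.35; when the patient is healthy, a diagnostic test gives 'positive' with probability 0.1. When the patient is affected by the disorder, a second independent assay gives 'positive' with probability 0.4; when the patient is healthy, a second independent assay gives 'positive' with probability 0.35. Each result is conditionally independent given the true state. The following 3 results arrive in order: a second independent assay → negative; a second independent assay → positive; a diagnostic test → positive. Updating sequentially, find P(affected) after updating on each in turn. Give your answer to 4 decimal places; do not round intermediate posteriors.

After a second independent assay='negative': P(affected) = 0.6·0.2500 / (0.6·0.2500 + 0.65·0.7500) ≈ 0.2353
After a second independent assay='positive': P(affected) = 0.4·0.2353 / (0.4·0.2353 + 0.35·0.7647) ≈ 0.2602
After a diagnostic test='positive': P(affected) = 0.35·0.2602 / (0.35·0.2602 + 0.1·0.7398) ≈ 0.5517

0.5517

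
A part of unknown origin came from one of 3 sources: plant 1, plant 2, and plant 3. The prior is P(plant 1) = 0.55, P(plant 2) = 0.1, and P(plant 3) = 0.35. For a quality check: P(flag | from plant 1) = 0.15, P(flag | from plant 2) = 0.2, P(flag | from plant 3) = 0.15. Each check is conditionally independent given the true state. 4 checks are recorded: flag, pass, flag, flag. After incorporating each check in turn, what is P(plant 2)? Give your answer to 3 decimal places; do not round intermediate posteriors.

0.199

After 'flag': normaliser = 0.15·0.5500 + 0.2·0.1000 + 0.15·0.3500; P(plant 1) ≈ 0.5323, P(plant 2) ≈ 0.1290, P(plant 3) ≈ 0.3387
After 'pass': normaliser = 0.85·0.5323 + 0.8·0.1290 + 0.85·0.3387; P(plant 1) ≈ 0.5363, P(plant 2) ≈ 0.1224, P(plant 3) ≈ 0.3413
After 'flag': normaliser = 0.15·0.5363 + 0.2·0.1224 + 0.15·0.3413; P(plant 1) ≈ 0.5153, P(plant 2) ≈ 0.1568, P(plant 3) ≈ 0.3279
After 'flag': normaliser = 0.15·0.5153 + 0.2·0.1568 + 0.15·0.3279; P(plant 1) ≈ 0.4897, P(plant 2) ≈ 0.1986, P(plant 3) ≈ 0.3116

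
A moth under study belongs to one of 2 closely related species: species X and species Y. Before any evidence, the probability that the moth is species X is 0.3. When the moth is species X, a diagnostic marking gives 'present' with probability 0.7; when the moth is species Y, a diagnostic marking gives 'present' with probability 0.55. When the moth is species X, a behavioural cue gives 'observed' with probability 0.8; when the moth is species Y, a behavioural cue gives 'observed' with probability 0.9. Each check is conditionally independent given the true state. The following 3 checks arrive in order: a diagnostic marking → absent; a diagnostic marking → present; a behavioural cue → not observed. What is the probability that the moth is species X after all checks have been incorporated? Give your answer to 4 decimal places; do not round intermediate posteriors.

After a diagnostic marking='absent': P(species X) = 0.3·0.3000 / (0.3·0.3000 + 0.45·0.7000) ≈ 0.2222
After a diagnostic marking='present': P(species X) = 0.7·0.2222 / (0.7·0.2222 + 0.55·0.7778) ≈ 0.2667
After a behavioural cue='not observed': P(species X) = 0.2·0.2667 / (0.2·0.2667 + 0.1·0.7333) ≈ 0.4211

0.4211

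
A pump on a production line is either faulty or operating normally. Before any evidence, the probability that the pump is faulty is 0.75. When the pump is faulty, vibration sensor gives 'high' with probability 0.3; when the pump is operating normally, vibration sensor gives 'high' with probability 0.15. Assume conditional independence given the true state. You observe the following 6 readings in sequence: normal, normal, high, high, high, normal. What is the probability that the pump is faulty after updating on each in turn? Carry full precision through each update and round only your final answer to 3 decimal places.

After 'normal': P(faulty) = 0.7·0.7500 / (0.7·0.7500 + 0.85·0.2500) ≈ 0.7119
After 'normal': P(faulty) = 0.7·0.7119 / (0.7·0.7119 + 0.85·0.2881) ≈ 0.6705
After 'high': P(faulty) = 0.3·0.6705 / (0.3·0.6705 + 0.15·0.3295) ≈ 0.8027
After 'high': P(faulty) = 0.3·0.8027 / (0.3·0.8027 + 0.15·0.1973) ≈ 0.8906
After 'high': P(faulty) = 0.3·0.8906 / (0.3·0.8906 + 0.15·0.1094) ≈ 0.9421
After 'normal': P(faulty) = 0.7·0.9421 / (0.7·0.9421 + 0.85·0.0579) ≈ 0.9306

0.931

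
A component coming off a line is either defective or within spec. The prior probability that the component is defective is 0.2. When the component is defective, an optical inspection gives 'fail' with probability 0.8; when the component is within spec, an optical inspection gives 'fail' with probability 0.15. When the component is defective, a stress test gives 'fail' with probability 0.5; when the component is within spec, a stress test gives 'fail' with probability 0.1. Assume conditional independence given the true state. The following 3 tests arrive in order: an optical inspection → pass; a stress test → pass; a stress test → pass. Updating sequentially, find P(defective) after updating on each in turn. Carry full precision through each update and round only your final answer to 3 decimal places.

0.018

After an optical inspection='pass': P(defective) = 0.2·0.2000 / (0.2·0.2000 + 0.85·0.8000) ≈ 0.0556
After a stress test='pass': P(defective) = 0.5·0.0556 / (0.5·0.0556 + 0.9·0.9444) ≈ 0.0316
After a stress test='pass': P(defective) = 0.5·0.0316 / (0.5·0.0316 + 0.9·0.9684) ≈ 0.0178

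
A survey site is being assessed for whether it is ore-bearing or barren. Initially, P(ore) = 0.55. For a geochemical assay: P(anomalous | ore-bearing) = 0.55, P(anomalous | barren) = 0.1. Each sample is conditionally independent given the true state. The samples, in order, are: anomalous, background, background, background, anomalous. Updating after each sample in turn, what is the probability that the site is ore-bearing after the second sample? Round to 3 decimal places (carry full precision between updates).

0.771

Apply Bayes' rule sequentially, carrying P(ore) forward.
After 'anomalous': P(ore) = 0.55·0.5500 / (0.55·0.5500 + 0.1·0.4500) ≈ 0.8705
After 'background': P(ore) = 0.45·0.8705 / (0.45·0.8705 + 0.9·0.1295) ≈ 0.7707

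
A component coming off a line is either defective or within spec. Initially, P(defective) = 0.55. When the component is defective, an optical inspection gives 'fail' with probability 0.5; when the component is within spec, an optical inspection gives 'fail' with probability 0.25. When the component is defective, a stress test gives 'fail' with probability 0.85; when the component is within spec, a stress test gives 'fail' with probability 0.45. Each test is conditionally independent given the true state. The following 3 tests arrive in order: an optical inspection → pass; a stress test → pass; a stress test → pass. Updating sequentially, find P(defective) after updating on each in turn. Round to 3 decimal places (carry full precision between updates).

0.057

After an optical inspection='pass': P(defective) = 0.5·0.5500 / (0.5·0.5500 + 0.75·0.4500) ≈ 0.4490
After a stress test='pass': P(defective) = 0.15·0.4490 / (0.15·0.4490 + 0.55·0.5510) ≈ 0.1818
After a stress test='pass': P(defective) = 0.15·0.1818 / (0.15·0.1818 + 0.55·0.8182) ≈ 0.0571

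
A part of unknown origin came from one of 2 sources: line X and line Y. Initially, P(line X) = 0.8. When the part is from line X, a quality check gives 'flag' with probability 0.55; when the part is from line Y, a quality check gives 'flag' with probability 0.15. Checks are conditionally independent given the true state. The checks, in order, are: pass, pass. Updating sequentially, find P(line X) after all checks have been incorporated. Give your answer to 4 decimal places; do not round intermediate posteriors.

0.5285

After 'pass': P(line X) = 0.45·0.8000 / (0.45·0.8000 + 0.85·0.2000) ≈ 0.6792
After 'pass': P(line X) = 0.45·0.6792 / (0.45·0.6792 + 0.85·0.3208) ≈ 0.5285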